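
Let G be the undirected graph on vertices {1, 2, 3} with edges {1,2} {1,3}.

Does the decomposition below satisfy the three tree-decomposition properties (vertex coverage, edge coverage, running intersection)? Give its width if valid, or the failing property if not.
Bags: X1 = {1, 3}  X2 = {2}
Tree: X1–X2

A tree decomposition must satisfy three properties: every vertex lies in some bag; for every edge, both endpoints lie together in some bag; and for every vertex, the bags containing it form a connected subtree. Here edge (1,2) lies in no bag, so the decomposition is invalid.

No — edge (1,2) lies in no bag.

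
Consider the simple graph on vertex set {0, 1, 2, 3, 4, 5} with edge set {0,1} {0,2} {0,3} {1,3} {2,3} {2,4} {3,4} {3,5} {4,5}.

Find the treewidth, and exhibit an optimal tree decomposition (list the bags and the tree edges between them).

Every bag has size at most 3, so the width is 3 − 1 = 2 and tw(G) ≤ 2. For the lower bound, the 3 vertices {0, 1, 3} are pairwise adjacent, and any tree decomposition puts a clique entirely inside one bag — forcing width ≥ 2. Hence tw(G) = 2 exactly.

Treewidth 2.
Bags: B1 = {0, 2, 3}  B2 = {2, 3, 4}  B3 = {0, 1, 3}  B4 = {3, 4, 5}
Tree: B1–B2, B1–B3, B2–B4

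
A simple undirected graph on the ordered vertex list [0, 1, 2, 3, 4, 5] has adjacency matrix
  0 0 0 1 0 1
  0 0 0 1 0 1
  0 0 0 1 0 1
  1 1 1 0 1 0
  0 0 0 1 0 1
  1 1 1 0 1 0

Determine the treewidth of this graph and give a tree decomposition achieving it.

Treewidth 2.
One such decomposition:
Bags: B1 = {0, 3, 5}  B2 = {2, 3, 5}  B3 = {3, 4, 5}  B4 = {1, 3, 5}
Tree: B1–B2, B2–B3, B3–B4

The largest bag has 3 vertices, giving width 2; this decomposition certifies tw(G) ≤ 2. Since 0–3–2–5–0 is a cycle in G, G is not acyclic. Forests are exactly the graphs of treewidth ≤ 1, so tw(G) ≥ 2. Combining the bounds, tw(G) = 2.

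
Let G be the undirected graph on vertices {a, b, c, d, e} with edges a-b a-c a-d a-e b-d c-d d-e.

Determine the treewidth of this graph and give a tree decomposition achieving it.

Treewidth 2.
One optimal decomposition is:
Bags: B1 = {a, c, d}  B2 = {a, d, e}  B3 = {a, b, d}
Tree: B1–B2, B1–B3

Every bag has size at most 3, so the width is 3 − 1 = 2 and tw(G) ≤ 2. For the lower bound, the 3 vertices {a, d, e} are pairwise adjacent, and any tree decomposition puts a clique entirely inside one bag — forcing width ≥ 2. The upper and lower bounds meet at 2, so that is the treewidth.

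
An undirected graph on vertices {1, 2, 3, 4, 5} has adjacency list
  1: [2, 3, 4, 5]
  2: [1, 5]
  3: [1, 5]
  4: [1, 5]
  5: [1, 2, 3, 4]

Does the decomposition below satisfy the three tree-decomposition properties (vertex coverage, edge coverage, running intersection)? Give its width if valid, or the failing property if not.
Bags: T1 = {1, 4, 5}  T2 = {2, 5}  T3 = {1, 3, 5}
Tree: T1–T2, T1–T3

No — edge (1,2) lies in no bag.

A tree decomposition must satisfy three properties: every vertex lies in some bag; for every edge, both endpoints lie together in some bag; and for every vertex, the bags containing it form a connected subtree. Here edge (1,2) lies in no bag, so the decomposition is invalid.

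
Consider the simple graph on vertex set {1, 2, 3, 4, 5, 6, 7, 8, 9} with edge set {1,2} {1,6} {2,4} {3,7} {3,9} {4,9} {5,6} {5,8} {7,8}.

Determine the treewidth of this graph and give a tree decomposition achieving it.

Treewidth 2.
One such decomposition:
Bags: B1 = {2, 4, 9}  B2 = {2, 3, 9}  B3 = {2, 3, 7}  B4 = {2, 7, 8}  B5 = {2, 5, 8}  B6 = {2, 5, 6}  B7 = {1, 2, 6}
Tree: B1–B2, B2–B3, B3–B4, B4–B5, B5–B6, B6–B7

Every bag has size at most 3, so the width is 3 − 1 = 2 and tw(G) ≤ 2. For the lower bound, G contains the cycle 2–4–9–3–7–8–5–6–1–2, so G is not a forest; only forests have treewidth ≤ 1, hence tw(G) ≥ 2. The upper and lower bounds meet at 2, so that is the treewidth.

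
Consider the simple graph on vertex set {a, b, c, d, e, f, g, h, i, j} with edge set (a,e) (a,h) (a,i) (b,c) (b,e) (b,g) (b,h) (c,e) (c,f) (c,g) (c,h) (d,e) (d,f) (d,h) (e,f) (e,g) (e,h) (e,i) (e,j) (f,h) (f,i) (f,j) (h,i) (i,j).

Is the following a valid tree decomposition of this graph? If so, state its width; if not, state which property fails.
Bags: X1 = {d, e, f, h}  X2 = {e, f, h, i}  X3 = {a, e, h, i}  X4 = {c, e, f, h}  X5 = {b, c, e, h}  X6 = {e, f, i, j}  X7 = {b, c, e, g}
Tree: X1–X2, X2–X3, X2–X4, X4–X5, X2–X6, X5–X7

Yes; width 3.

Checking the three conditions: (i) the bags cover all of {a, b, c, d, e, f, g, h, i, j}; (ii) for each edge, some bag contains both endpoints; (iii) the bags containing any fixed vertex form a subtree. All hold, so the decomposition is valid with width 4 − 1 = 3.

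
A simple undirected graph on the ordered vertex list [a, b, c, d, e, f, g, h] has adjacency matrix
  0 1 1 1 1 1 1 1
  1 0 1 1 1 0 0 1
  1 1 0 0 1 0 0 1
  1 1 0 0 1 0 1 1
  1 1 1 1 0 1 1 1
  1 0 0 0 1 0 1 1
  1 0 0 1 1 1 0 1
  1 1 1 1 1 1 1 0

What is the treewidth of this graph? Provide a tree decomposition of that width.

Every bag has size at most 5, so the width is 5 − 1 = 4 and tw(G) ≤ 4. For the lower bound, the 5 vertices {a, d, e, g, h} are pairwise adjacent, and any tree decomposition puts a clique entirely inside one bag — forcing width ≥ 4. Therefore the treewidth is 4.

Treewidth 4.
One optimal decomposition is:
Bags: B1 = {a, d, e, g, h}  B2 = {a, b, d, e, h}  B3 = {a, e, f, g, h}  B4 = {a, b, c, e, h}
Tree: B1–B2, B1–B3, B2–B4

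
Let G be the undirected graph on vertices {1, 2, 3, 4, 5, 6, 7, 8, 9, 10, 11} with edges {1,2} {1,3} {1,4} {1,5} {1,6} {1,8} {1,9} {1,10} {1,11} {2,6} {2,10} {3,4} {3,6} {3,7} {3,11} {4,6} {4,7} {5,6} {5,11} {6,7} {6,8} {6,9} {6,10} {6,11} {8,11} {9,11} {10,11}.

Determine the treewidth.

A width-3 tree decomposition is:
Bags: B1 = {1, 5, 6, 11}  B2 = {1, 3, 6, 11}  B3 = {1, 6, 9, 11}  B4 = {1, 6, 8, 11}  B5 = {1, 3, 4, 6}  B6 = {3, 4, 6, 7}  B7 = {1, 6, 10, 11}  B8 = {1, 2, 6, 10}
Tree: B1–B2, B1–B3, B1–B4, B2–B5, B5–B6, B4–B7, B7–B8
The largest bag has 4 vertices, giving width 3; this decomposition certifies tw(G) ≤ 3. Conversely, {1, 2, 6, 10} is a clique of size 4, and the vertices of any clique must share a bag in every tree decomposition; so some bag has ≥ 4 vertices and tw(G) ≥ 3. Therefore the treewidth is 3.

3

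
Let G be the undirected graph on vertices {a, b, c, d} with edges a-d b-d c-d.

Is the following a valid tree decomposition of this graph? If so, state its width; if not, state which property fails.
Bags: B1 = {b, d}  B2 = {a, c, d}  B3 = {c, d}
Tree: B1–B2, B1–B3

A tree decomposition must satisfy three properties: every vertex lies in some bag; for every edge, both endpoints lie together in some bag; and for every vertex, the bags containing it form a connected subtree. Here bags containing vertex c are not connected in the tree, so the decomposition is invalid.

No — bags containing vertex c are not connected in the tree.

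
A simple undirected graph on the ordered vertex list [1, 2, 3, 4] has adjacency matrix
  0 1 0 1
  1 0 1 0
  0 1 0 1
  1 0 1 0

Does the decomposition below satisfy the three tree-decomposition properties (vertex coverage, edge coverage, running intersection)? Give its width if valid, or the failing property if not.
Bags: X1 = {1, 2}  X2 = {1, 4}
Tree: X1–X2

A tree decomposition must satisfy three properties: every vertex lies in some bag; for every edge, both endpoints lie together in some bag; and for every vertex, the bags containing it form a connected subtree. Here vertex 3 appears in no bag, so the decomposition is invalid.

No — vertex 3 appears in no bag.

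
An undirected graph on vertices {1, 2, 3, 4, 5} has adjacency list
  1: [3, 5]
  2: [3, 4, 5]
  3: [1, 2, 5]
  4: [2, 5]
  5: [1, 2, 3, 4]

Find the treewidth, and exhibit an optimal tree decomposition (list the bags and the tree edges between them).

Every bag has size at most 3, so the width is 3 − 1 = 2 and tw(G) ≤ 2. Conversely, {1, 3, 5} is a clique of size 3, and the vertices of any clique must share a bag in every tree decomposition; so some bag has ≥ 3 vertices and tw(G) ≥ 2. Combining the bounds, tw(G) = 2.

Treewidth 2.
Bags: B1 = {1, 3, 5}  B2 = {2, 3, 5}  B3 = {2, 4, 5}
Tree: B1–B2, B2–B3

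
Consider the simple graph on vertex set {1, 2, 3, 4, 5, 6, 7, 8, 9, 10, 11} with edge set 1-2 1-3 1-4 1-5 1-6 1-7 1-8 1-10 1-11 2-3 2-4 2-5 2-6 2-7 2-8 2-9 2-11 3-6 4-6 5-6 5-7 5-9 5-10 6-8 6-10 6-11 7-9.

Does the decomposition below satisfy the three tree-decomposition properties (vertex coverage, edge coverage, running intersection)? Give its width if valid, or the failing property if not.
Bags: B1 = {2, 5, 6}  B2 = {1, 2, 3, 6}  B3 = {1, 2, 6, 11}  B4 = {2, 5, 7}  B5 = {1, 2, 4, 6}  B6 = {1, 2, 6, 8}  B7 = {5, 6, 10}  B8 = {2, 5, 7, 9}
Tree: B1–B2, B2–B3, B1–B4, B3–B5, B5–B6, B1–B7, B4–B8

A tree decomposition must satisfy three properties: every vertex lies in some bag; for every edge, both endpoints lie together in some bag; and for every vertex, the bags containing it form a connected subtree. Here edge (1,5) lies in no bag, so the decomposition is invalid.

No — edge (1,5) lies in no bag.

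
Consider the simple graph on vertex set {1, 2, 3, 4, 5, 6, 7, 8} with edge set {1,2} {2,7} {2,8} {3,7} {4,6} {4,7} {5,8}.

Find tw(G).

A width-1 tree decomposition is:
Bags: B1 = {1, 2}  B2 = {2, 7}  B3 = {3, 7}  B4 = {4, 7}  B5 = {4, 6}  B6 = {2, 8}  B7 = {5, 8}
Tree: B1–B2, B2–B3, B3–B4, B4–B5, B2–B6, B6–B7
Every bag has size at most 2, so the width is 2 − 1 = 1 and tw(G) ≤ 1. Since G has at least one edge (e.g. 1–2), it is not an edgeless graph, so tw(G) ≥ 1. Hence tw(G) = 1 exactly.

1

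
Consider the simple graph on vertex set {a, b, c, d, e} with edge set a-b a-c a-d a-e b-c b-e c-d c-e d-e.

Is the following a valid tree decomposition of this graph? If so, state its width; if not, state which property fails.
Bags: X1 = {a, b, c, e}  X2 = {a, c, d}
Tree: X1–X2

No — edge (e,d) lies in no bag.

A tree decomposition must satisfy three properties: every vertex lies in some bag; for every edge, both endpoints lie together in some bag; and for every vertex, the bags containing it form a connected subtree. Here edge (e,d) lies in no bag, so the decomposition is invalid.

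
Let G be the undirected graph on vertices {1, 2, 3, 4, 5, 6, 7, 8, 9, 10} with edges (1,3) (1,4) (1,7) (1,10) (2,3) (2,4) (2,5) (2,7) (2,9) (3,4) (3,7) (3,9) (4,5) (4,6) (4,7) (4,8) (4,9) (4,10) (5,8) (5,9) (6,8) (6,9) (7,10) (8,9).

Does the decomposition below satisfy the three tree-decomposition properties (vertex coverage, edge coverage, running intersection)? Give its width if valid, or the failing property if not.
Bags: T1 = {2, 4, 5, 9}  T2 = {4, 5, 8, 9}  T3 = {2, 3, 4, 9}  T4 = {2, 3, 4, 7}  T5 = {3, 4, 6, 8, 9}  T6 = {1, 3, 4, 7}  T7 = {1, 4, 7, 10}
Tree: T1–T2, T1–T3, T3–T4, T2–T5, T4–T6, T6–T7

A tree decomposition must satisfy three properties: every vertex lies in some bag; for every edge, both endpoints lie together in some bag; and for every vertex, the bags containing it form a connected subtree. Here bags containing vertex 3 are not connected in the tree, so the decomposition is invalid.

No — bags containing vertex 3 are not connected in the tree.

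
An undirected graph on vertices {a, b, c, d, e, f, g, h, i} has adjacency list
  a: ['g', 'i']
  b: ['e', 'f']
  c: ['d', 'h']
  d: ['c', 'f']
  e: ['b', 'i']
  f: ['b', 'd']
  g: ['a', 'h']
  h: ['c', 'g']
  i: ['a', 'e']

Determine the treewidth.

2

A width-2 tree decomposition is:
Bags: B1 = {b, e, i}  B2 = {b, f, i}  B3 = {d, f, i}  B4 = {c, d, i}  B5 = {c, h, i}  B6 = {g, h, i}  B7 = {a, g, i}
Tree: B1–B2, B2–B3, B3–B4, B4–B5, B5–B6, B6–B7
The largest bag has 3 vertices, giving width 2; this decomposition certifies tw(G) ≤ 2. The edges i–e–b–f–d–c–h–g–a–i form a cycle, so G is not a tree and its treewidth is at least 2. Hence tw(G) = 2 exactly.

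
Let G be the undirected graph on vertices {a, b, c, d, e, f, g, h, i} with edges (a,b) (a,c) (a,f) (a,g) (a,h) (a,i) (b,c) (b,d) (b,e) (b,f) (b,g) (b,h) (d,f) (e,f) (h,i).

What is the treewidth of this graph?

2

A width-2 tree decomposition is:
Bags: B1 = {a, b, c}  B2 = {a, b, g}  B3 = {a, b, f}  B4 = {a, b, h}  B5 = {b, e, f}  B6 = {a, h, i}  B7 = {b, d, f}
Tree: B1–B2, B1–B3, B1–B4, B3–B5, B4–B6, B5–B7
Every bag has size at most 3, so the width is 3 − 1 = 2 and tw(G) ≤ 2. Conversely, {b, d, f} is a clique of size 3, and the vertices of any clique must share a bag in every tree decomposition; so some bag has ≥ 3 vertices and tw(G) ≥ 2. Combining the bounds, tw(G) = 2.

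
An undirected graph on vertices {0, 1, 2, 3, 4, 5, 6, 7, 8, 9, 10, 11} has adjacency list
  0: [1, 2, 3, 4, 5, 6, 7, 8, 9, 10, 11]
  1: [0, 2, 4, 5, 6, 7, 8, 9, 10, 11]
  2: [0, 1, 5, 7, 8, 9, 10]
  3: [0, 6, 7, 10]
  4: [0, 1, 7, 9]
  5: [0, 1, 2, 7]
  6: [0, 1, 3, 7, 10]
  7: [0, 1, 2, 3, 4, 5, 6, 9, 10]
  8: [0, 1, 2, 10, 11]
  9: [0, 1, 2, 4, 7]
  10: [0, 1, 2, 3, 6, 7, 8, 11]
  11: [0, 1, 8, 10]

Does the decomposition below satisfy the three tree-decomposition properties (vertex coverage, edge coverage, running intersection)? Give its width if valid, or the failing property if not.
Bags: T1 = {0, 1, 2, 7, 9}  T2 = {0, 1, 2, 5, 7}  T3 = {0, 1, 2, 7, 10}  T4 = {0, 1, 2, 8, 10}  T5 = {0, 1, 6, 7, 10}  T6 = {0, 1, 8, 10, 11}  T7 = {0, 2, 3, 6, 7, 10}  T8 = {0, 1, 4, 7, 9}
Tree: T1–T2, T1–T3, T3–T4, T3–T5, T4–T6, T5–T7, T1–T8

No — bags containing vertex 2 are not connected in the tree.

A tree decomposition must satisfy three properties: every vertex lies in some bag; for every edge, both endpoints lie together in some bag; and for every vertex, the bags containing it form a connected subtree. Here bags containing vertex 2 are not connected in the tree, so the decomposition is invalid.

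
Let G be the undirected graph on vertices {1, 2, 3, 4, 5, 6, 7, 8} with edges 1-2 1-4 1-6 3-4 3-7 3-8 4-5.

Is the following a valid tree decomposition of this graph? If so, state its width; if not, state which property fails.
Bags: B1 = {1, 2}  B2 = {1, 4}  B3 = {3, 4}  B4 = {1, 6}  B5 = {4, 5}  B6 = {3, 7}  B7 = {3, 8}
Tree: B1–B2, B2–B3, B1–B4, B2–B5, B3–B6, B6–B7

Yes; width 1.

Checking the three conditions: (i) the bags cover all of {1, 2, 3, 4, 5, 6, 7, 8}; (ii) for each edge, some bag contains both endpoints; (iii) the bags containing any fixed vertex form a subtree. All hold, so the decomposition is valid with width 2 − 1 = 1.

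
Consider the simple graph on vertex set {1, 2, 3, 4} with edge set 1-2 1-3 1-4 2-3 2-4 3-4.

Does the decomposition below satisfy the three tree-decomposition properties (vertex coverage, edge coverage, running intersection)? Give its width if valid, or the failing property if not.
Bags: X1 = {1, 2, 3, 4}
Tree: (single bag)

Yes; width 3.

Vertex coverage: the bags together contain {1, 2, 3, 4}, the full vertex set. Edge coverage: each edge of G has both endpoints in at least one bag. Running intersection: for every vertex, the bags containing it form a connected subtree. All three properties hold, so this is a valid tree decomposition of width max|bag| − 1 = 3, and hence tw(G) ≤ 3.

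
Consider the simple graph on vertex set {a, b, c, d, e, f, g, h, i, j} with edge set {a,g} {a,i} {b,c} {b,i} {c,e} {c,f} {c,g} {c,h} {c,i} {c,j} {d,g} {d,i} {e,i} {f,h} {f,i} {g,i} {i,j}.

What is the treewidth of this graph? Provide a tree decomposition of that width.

Treewidth 2.
One such decomposition:
Bags: B1 = {c, f, h}  B2 = {c, f, i}  B3 = {c, g, i}  B4 = {c, i, j}  B5 = {d, g, i}  B6 = {a, g, i}  B7 = {b, c, i}  B8 = {c, e, i}
Tree: B1–B2, B2–B3, B2–B4, B3–B5, B3–B6, B2–B7, B4–B8

Every bag has size at most 3, so the width is 3 − 1 = 2 and tw(G) ≤ 2. Conversely, {c, f, h} is a clique of size 3, and the vertices of any clique must share a bag in every tree decomposition; so some bag has ≥ 3 vertices and tw(G) ≥ 2. The upper and lower bounds meet at 2, so that is the treewidth.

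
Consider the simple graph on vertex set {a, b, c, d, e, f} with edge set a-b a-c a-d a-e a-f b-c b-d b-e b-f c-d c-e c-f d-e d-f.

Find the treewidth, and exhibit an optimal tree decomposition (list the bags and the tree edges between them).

Treewidth 4.
One such decomposition:
Bags: B1 = {a, b, c, d, f}  B2 = {a, b, c, d, e}
Tree: B1–B2

The largest bag has 5 vertices, giving width 4; this decomposition certifies tw(G) ≤ 4. On the other hand G contains the 5-clique {a, b, c, d, e}. A clique must lie in a single bag of any decomposition, so no decomposition can have width below 4. Combining the bounds, tw(G) = 4.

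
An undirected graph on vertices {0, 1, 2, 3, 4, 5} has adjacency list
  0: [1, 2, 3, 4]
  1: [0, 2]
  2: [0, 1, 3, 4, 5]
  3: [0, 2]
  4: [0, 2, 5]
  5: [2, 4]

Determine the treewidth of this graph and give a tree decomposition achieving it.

Treewidth 2.
One such decomposition:
Bags: B1 = {0, 2, 4}  B2 = {0, 2, 3}  B3 = {2, 4, 5}  B4 = {0, 1, 2}
Tree: B1–B2, B1–B3, B2–B4

The largest bag has 3 vertices, giving width 2; this decomposition certifies tw(G) ≤ 2. On the other hand G contains the 3-clique {0, 1, 2}. A clique must lie in a single bag of any decomposition, so no decomposition can have width below 2. Hence tw(G) = 2 exactly.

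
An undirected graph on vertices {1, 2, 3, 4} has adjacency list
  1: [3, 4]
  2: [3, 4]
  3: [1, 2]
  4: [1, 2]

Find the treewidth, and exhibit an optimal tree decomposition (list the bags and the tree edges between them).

Treewidth 2.
One optimal decomposition is:
Bags: B1 = {2, 3, 4}  B2 = {1, 3, 4}
Tree: B1–B2

Every bag has size at most 3, so the width is 3 − 1 = 2 and tw(G) ≤ 2. The edges 4–2–3–1–4 form a cycle, so G is not a tree and its treewidth is at least 2. Combining the bounds, tw(G) = 2.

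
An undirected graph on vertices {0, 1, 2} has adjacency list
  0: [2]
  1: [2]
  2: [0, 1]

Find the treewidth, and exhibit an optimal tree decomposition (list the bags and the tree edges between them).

Every bag has size at most 2, so the width is 2 − 1 = 1 and tw(G) ≤ 1. Any graph with an edge has treewidth ≥ 1, and G has the edge 1–2. Therefore the treewidth is 1.

Treewidth 1.
One such decomposition:
Bags: B1 = {1, 2}  B2 = {0, 2}
Tree: B1–B2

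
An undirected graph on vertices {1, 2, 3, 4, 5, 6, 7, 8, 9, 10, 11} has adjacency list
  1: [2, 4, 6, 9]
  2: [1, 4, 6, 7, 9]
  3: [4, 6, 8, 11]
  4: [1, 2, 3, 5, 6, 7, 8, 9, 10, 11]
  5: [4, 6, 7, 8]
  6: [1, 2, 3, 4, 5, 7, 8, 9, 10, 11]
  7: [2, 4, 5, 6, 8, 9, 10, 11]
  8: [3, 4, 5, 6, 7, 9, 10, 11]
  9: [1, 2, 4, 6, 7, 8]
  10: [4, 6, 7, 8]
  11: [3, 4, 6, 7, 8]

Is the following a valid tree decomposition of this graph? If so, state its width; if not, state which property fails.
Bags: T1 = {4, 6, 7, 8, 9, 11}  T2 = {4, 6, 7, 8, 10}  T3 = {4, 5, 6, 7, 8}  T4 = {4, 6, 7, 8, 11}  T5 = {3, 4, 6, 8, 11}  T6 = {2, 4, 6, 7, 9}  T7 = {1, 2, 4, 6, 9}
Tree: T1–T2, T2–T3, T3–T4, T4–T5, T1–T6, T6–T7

No — bags containing vertex 11 are not connected in the tree.

A tree decomposition must satisfy three properties: every vertex lies in some bag; for every edge, both endpoints lie together in some bag; and for every vertex, the bags containing it form a connected subtree. Here bags containing vertex 11 are not connected in the tree, so the decomposition is invalid.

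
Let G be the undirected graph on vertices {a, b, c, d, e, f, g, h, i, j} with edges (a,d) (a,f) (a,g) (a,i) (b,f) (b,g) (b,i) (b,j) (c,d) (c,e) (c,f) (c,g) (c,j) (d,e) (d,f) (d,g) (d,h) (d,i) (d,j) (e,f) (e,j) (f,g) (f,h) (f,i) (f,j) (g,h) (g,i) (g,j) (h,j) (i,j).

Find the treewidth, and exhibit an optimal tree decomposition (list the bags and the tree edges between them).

The largest bag has 5 vertices, giving width 4; this decomposition certifies tw(G) ≤ 4. For the lower bound, the 5 vertices {d, f, g, h, j} are pairwise adjacent, and any tree decomposition puts a clique entirely inside one bag — forcing width ≥ 4. Combining the bounds, tw(G) = 4.

Treewidth 4.
One such decomposition:
Bags: B1 = {d, f, g, i, j}  B2 = {c, d, f, g, j}  B3 = {a, d, f, g, i}  B4 = {d, f, g, h, j}  B5 = {b, f, g, i, j}  B6 = {c, d, e, f, j}
Tree: B1–B2, B1–B3, B2–B4, B1–B5, B2–B6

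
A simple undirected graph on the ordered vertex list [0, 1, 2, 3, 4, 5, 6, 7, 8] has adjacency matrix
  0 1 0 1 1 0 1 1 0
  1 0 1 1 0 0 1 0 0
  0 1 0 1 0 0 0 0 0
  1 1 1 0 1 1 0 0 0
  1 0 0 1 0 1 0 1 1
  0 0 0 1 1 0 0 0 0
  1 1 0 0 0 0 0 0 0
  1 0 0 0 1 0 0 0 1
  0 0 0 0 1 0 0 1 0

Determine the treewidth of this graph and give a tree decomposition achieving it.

The largest bag has 3 vertices, giving width 2; this decomposition certifies tw(G) ≤ 2. On the other hand G contains the 3-clique {0, 1, 3}. A clique must lie in a single bag of any decomposition, so no decomposition can have width below 2. The upper and lower bounds meet at 2, so that is the treewidth.

Treewidth 2.
One such decomposition:
Bags: B1 = {0, 1, 3}  B2 = {1, 2, 3}  B3 = {0, 3, 4}  B4 = {0, 4, 7}  B5 = {3, 4, 5}  B6 = {4, 7, 8}  B7 = {0, 1, 6}
Tree: B1–B2, B1–B3, B3–B4, B3–B5, B4–B6, B1–B7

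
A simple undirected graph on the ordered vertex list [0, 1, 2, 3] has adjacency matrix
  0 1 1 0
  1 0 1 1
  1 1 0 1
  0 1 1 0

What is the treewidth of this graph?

A width-2 tree decomposition is:
Bags: B1 = {0, 1, 2}  B2 = {1, 2, 3}
Tree: B1–B2
The largest bag has 3 vertices, giving width 2; this decomposition certifies tw(G) ≤ 2. On the other hand G contains the 3-clique {0, 1, 2}. A clique must lie in a single bag of any decomposition, so no decomposition can have width below 2. The upper and lower bounds meet at 2, so that is the treewidth.

2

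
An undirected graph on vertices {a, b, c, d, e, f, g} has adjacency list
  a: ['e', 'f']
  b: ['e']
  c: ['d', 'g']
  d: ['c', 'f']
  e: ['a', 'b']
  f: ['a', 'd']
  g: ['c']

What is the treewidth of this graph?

1

A width-1 tree decomposition is:
Bags: B1 = {c, g}  B2 = {c, d}  B3 = {d, f}  B4 = {a, f}  B5 = {a, e}  B6 = {b, e}
Tree: B1–B2, B2–B3, B3–B4, B4–B5, B5–B6
Every bag has size at most 2, so the width is 2 − 1 = 1 and tw(G) ≤ 1. Any graph with an edge has treewidth ≥ 1, and G has the edge g–c. Hence tw(G) = 1 exactly.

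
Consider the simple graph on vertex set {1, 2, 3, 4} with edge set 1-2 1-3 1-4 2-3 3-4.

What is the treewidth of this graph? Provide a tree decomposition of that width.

The largest bag has 3 vertices, giving width 2; this decomposition certifies tw(G) ≤ 2. Conversely, {1, 2, 3} is a clique of size 3, and the vertices of any clique must share a bag in every tree decomposition; so some bag has ≥ 3 vertices and tw(G) ≥ 2. The upper and lower bounds meet at 2, so that is the treewidth.

Treewidth 2.
One such decomposition:
Bags: B1 = {1, 3, 4}  B2 = {1, 2, 3}
Tree: B1–B2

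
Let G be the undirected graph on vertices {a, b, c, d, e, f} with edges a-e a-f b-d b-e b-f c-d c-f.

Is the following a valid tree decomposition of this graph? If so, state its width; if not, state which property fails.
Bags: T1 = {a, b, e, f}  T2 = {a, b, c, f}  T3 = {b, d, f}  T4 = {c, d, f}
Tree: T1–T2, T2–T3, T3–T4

No — bags containing vertex c are not connected in the tree.

A tree decomposition must satisfy three properties: every vertex lies in some bag; for every edge, both endpoints lie together in some bag; and for every vertex, the bags containing it form a connected subtree. Here bags containing vertex c are not connected in the tree, so the decomposition is invalid.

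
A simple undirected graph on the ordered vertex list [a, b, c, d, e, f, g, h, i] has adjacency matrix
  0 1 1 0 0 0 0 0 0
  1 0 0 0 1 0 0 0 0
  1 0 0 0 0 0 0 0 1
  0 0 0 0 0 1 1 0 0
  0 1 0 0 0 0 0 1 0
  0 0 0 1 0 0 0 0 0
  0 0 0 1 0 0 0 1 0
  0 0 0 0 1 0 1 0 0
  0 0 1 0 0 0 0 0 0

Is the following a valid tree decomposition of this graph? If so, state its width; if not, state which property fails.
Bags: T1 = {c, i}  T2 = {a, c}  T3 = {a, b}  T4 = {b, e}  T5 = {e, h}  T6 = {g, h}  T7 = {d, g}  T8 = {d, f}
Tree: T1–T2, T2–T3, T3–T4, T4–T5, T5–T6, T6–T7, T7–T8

Vertex coverage: the bags together contain {a, b, c, d, e, f, g, h, i}, the full vertex set. Edge coverage: each edge of G has both endpoints in at least one bag. Running intersection: for every vertex, the bags containing it form a connected subtree. All three properties hold, so this is a valid tree decomposition of width max|bag| − 1 = 1, and hence tw(G) ≤ 1.

Yes; width 1.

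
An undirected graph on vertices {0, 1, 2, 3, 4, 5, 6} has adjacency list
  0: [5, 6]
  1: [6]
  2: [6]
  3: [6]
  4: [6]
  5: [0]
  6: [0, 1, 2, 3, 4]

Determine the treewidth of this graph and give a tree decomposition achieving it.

The largest bag has 2 vertices, giving width 1; this decomposition certifies tw(G) ≤ 1. Since G has at least one edge (e.g. 6–3), it is not an edgeless graph, so tw(G) ≥ 1. The upper and lower bounds meet at 1, so that is the treewidth.

Treewidth 1.
Bags: B1 = {3, 6}  B2 = {0, 6}  B3 = {1, 6}  B4 = {4, 6}  B5 = {2, 6}  B6 = {0, 5}
Tree: B1–B2, B2–B3, B1–B4, B1–B5, B2–B6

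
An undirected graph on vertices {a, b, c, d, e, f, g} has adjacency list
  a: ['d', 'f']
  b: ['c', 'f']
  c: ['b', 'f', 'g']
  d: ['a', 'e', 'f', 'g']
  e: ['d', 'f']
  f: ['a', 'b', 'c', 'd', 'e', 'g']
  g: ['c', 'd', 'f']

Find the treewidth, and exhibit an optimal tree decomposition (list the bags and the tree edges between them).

Every bag has size at most 3, so the width is 3 − 1 = 2 and tw(G) ≤ 2. For the lower bound, the 3 vertices {d, f, g} are pairwise adjacent, and any tree decomposition puts a clique entirely inside one bag — forcing width ≥ 2. Combining the bounds, tw(G) = 2.

Treewidth 2.
One such decomposition:
Bags: B1 = {d, f, g}  B2 = {c, f, g}  B3 = {b, c, f}  B4 = {d, e, f}  B5 = {a, d, f}
Tree: B1–B2, B2–B3, B1–B4, B1–B5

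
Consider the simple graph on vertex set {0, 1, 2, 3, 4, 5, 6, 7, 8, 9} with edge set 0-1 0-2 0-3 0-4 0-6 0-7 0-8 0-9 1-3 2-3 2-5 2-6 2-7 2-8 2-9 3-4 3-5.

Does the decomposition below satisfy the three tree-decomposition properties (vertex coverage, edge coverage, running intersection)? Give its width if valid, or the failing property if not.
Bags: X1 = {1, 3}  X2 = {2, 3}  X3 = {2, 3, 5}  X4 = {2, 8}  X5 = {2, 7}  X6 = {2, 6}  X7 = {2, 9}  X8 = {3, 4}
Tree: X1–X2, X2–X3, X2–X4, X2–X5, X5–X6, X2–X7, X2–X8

A tree decomposition must satisfy three properties: every vertex lies in some bag; for every edge, both endpoints lie together in some bag; and for every vertex, the bags containing it form a connected subtree. Here vertex 0 appears in no bag, so the decomposition is invalid.

No — vertex 0 appears in no bag.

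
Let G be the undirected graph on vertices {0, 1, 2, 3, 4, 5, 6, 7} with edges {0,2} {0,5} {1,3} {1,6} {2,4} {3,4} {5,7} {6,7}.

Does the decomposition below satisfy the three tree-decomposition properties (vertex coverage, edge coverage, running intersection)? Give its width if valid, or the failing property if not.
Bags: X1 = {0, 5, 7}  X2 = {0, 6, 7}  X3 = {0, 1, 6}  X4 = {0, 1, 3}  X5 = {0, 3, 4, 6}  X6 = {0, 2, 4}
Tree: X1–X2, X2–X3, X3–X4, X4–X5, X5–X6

No — bags containing vertex 6 are not connected in the tree.

A tree decomposition must satisfy three properties: every vertex lies in some bag; for every edge, both endpoints lie together in some bag; and for every vertex, the bags containing it form a connected subtree. Here bags containing vertex 6 are not connected in the tree, so the decomposition is invalid.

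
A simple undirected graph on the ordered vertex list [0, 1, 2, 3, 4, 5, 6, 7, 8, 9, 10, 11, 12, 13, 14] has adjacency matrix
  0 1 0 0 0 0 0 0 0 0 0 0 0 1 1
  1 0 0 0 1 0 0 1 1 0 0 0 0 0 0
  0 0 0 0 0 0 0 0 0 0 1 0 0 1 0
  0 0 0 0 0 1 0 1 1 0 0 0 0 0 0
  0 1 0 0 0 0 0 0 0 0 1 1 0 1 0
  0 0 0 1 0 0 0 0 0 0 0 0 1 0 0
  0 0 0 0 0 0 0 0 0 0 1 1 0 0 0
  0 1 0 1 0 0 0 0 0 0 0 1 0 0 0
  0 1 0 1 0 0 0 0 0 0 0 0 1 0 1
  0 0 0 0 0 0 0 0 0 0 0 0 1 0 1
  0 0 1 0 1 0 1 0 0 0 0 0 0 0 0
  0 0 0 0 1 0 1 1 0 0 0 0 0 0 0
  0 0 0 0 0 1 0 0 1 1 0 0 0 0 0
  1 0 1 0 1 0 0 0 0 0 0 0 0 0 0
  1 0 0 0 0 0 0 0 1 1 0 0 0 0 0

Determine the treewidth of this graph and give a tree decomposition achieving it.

Every bag has size at most 4, so the width is 4 − 1 = 3 and tw(G) ≤ 3. For the lower bound: the 4 vertex sets {2,6,10}, {11}, {4}, {0,1,7,13} are disjoint, each induces a connected subgraph, and every pair is joined by at least one edge of G. Contracting each set to a single vertex therefore yields K_{4} as a minor, and since treewidth is minor-monotone, tw(G) ≥ tw(K_{4}) = 3. Therefore the treewidth is 3.

Treewidth 3.
Bags: B1 = {2, 6, 10, 11}  B2 = {2, 4, 10, 11}  B3 = {2, 4, 11, 13}  B4 = {4, 7, 11, 13}  B5 = {1, 4, 7, 13}  B6 = {0, 1, 7, 13}  B7 = {0, 1, 3, 7}  B8 = {0, 1, 3, 8}  B9 = {0, 3, 8, 14}  B10 = {3, 5, 8, 14}  B11 = {5, 8, 12, 14}  B12 = {5, 9, 12, 14}
Tree: B1–B2, B2–B3, B3–B4, B4–B5, B5–B6, B6–B7, B7–B8, B8–B9, B9–B10, B10–B11, B11–B12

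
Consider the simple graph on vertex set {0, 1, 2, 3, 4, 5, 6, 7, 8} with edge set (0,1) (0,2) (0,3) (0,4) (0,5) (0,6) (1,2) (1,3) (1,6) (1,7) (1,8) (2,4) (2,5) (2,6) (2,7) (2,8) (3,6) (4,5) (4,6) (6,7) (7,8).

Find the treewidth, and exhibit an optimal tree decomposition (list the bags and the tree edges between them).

Treewidth 3.
One such decomposition:
Bags: B1 = {0, 2, 4, 6}  B2 = {0, 1, 2, 6}  B3 = {1, 2, 6, 7}  B4 = {0, 1, 3, 6}  B5 = {1, 2, 7, 8}  B6 = {0, 2, 4, 5}
Tree: B1–B2, B2–B3, B2–B4, B3–B5, B1–B6

The largest bag has 4 vertices, giving width 3; this decomposition certifies tw(G) ≤ 3. Conversely, {0, 1, 2, 6} is a clique of size 4, and the vertices of any clique must share a bag in every tree decomposition; so some bag has ≥ 4 vertices and tw(G) ≥ 3. Therefore the treewidth is 3.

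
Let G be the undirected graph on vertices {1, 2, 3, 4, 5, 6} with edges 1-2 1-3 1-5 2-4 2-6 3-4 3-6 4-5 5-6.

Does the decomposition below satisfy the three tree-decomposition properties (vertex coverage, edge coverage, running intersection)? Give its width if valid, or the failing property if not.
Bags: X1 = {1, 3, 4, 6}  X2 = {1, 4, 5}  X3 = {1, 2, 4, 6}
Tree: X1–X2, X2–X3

No — edge (6,5) lies in no bag.

A tree decomposition must satisfy three properties: every vertex lies in some bag; for every edge, both endpoints lie together in some bag; and for every vertex, the bags containing it form a connected subtree. Here edge (6,5) lies in no bag, so the decomposition is invalid.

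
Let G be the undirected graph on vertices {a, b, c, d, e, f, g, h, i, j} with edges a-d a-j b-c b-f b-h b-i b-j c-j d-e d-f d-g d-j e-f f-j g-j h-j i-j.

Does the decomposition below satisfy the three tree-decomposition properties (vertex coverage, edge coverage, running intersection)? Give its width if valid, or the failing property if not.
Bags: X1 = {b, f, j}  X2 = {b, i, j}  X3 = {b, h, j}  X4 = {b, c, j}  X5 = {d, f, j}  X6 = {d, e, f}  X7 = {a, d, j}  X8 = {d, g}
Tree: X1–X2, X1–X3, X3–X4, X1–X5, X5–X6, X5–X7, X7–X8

A tree decomposition must satisfy three properties: every vertex lies in some bag; for every edge, both endpoints lie together in some bag; and for every vertex, the bags containing it form a connected subtree. Here edge (j,g) lies in no bag, so the decomposition is invalid.

No — edge (j,g) lies in no bag.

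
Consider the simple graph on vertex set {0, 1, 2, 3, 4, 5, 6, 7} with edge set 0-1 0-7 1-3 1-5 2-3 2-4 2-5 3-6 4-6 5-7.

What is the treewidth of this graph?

A width-2 tree decomposition is:
Bags: B1 = {3, 4, 6}  B2 = {2, 3, 4}  B3 = {1, 2, 3}  B4 = {1, 2, 5}  B5 = {0, 1, 5}  B6 = {0, 5, 7}
Tree: B1–B2, B2–B3, B3–B4, B4–B5, B5–B6
Every bag has size at most 3, so the width is 3 − 1 = 2 and tw(G) ≤ 2. Since 6–4–2–3–6 is a cycle in G, G is not acyclic. Forests are exactly the graphs of treewidth ≤ 1, so tw(G) ≥ 2. Therefore the treewidth is 2.

2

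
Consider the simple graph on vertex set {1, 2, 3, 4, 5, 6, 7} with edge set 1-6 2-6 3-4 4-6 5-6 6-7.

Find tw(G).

1

A width-1 tree decomposition is:
Bags: B1 = {6, 7}  B2 = {2, 6}  B3 = {4, 6}  B4 = {1, 6}  B5 = {3, 4}  B6 = {5, 6}
Tree: B1–B2, B2–B3, B1–B4, B3–B5, B2–B6
The largest bag has 2 vertices, giving width 1; this decomposition certifies tw(G) ≤ 1. Since G has at least one edge (e.g. 6–7), it is not an edgeless graph, so tw(G) ≥ 1. The upper and lower bounds meet at 1, so that is the treewidth.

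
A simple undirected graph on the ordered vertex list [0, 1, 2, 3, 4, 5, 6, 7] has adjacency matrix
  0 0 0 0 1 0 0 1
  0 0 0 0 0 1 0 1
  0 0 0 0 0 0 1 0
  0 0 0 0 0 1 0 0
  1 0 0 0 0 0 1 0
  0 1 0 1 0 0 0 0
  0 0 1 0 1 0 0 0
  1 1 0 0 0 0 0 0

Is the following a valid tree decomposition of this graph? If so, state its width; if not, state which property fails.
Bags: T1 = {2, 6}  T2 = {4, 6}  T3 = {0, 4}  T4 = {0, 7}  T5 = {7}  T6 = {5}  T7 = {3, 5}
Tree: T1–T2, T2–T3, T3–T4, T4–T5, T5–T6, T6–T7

A tree decomposition must satisfy three properties: every vertex lies in some bag; for every edge, both endpoints lie together in some bag; and for every vertex, the bags containing it form a connected subtree. Here vertex 1 appears in no bag, so the decomposition is invalid.

No — vertex 1 appears in no bag.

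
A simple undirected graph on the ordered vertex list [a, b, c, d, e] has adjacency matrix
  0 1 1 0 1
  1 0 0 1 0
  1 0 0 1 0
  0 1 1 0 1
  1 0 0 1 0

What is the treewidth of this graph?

2

A width-2 tree decomposition is:
Bags: B1 = {a, c, d}  B2 = {a, d, e}  B3 = {a, b, d}
Tree: B1–B2, B2–B3
Every bag has size at most 3, so the width is 3 − 1 = 2 and tw(G) ≤ 2. The edges d–c–a–e–d form a cycle, so G is not a tree and its treewidth is at least 2. Combining the bounds, tw(G) = 2.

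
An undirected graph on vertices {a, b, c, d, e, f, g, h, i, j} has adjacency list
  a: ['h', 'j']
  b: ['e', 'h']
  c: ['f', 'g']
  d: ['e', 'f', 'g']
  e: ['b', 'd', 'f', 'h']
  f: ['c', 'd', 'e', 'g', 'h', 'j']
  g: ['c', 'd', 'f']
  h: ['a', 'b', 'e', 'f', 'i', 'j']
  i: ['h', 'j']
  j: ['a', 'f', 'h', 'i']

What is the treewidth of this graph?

A width-2 tree decomposition is:
Bags: B1 = {e, f, h}  B2 = {d, e, f}  B3 = {f, h, j}  B4 = {d, f, g}  B5 = {h, i, j}  B6 = {c, f, g}  B7 = {b, e, h}  B8 = {a, h, j}
Tree: B1–B2, B1–B3, B2–B4, B3–B5, B4–B6, B1–B7, B5–B8
Each bag holds 3 vertices, so the decomposition has width 2, which upper-bounds the treewidth. On the other hand G contains the 3-clique {a, h, j}. A clique must lie in a single bag of any decomposition, so no decomposition can have width below 2. Hence tw(G) = 2 exactly.

2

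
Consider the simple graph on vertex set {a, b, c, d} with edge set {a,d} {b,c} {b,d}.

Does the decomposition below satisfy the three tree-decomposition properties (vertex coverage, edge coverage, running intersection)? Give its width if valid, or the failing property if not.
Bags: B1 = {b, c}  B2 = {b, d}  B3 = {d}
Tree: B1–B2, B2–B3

A tree decomposition must satisfy three properties: every vertex lies in some bag; for every edge, both endpoints lie together in some bag; and for every vertex, the bags containing it form a connected subtree. Here vertex a appears in no bag, so the decomposition is invalid.

No — vertex a appears in no bag.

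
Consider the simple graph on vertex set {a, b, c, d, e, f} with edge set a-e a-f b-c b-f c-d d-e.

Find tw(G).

2

A width-2 tree decomposition is:
Bags: B1 = {a, e, f}  B2 = {b, e, f}  B3 = {b, c, e}  B4 = {c, d, e}
Tree: B1–B2, B2–B3, B3–B4
Each bag holds 3 vertices, so the decomposition has width 2, which upper-bounds the treewidth. Since e–a–f–b–c–d–e is a cycle in G, G is not acyclic. Forests are exactly the graphs of treewidth ≤ 1, so tw(G) ≥ 2. Therefore the treewidth is 2.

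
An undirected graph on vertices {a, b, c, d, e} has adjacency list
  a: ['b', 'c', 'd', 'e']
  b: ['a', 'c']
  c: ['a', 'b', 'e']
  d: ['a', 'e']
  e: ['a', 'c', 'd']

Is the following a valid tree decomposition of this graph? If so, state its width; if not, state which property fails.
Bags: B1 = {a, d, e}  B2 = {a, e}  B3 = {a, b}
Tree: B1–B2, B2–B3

No — vertex c appears in no bag.

A tree decomposition must satisfy three properties: every vertex lies in some bag; for every edge, both endpoints lie together in some bag; and for every vertex, the bags containing it form a connected subtree. Here vertex c appears in no bag, so the decomposition is invalid.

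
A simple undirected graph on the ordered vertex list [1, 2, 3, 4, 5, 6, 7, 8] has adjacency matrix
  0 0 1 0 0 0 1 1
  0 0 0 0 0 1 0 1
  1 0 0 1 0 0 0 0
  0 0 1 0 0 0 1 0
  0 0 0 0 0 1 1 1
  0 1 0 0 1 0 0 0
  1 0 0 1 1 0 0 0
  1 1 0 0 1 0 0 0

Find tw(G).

2

A width-2 tree decomposition is:
Bags: B1 = {3, 4, 7}  B2 = {1, 3, 7}  B3 = {1, 5, 7}  B4 = {1, 5, 8}  B5 = {5, 6, 8}  B6 = {2, 6, 8}
Tree: B1–B2, B2–B3, B3–B4, B4–B5, B5–B6
Each bag holds 3 vertices, so the decomposition has width 2, which upper-bounds the treewidth. For the lower bound, G contains the cycle 4–3–1–7–4, so G is not a forest; only forests have treewidth ≤ 1, hence tw(G) ≥ 2. Combining the bounds, tw(G) = 2.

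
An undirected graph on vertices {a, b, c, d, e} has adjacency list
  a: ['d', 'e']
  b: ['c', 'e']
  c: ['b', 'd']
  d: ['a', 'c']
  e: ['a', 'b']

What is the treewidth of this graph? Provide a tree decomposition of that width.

Treewidth 2.
One such decomposition:
Bags: B1 = {a, c, d}  B2 = {a, b, c}  B3 = {a, b, e}
Tree: B1–B2, B2–B3

Each bag holds 3 vertices, so the decomposition has width 2, which upper-bounds the treewidth. The edges a–d–c–b–e–a form a cycle, so G is not a tree and its treewidth is at least 2. Therefore the treewidth is 2.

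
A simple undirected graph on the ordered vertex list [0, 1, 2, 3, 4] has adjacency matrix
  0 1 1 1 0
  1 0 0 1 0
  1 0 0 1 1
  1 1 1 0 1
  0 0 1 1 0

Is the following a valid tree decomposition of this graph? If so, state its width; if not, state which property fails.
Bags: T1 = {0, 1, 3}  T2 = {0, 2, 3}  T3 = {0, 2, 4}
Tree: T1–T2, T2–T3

A tree decomposition must satisfy three properties: every vertex lies in some bag; for every edge, both endpoints lie together in some bag; and for every vertex, the bags containing it form a connected subtree. Here edge (3,4) lies in no bag, so the decomposition is invalid.

No — edge (3,4) lies in no bag.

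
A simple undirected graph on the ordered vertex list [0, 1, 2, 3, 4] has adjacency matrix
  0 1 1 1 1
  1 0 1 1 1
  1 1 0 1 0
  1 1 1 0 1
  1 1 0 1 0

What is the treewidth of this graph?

A width-3 tree decomposition is:
Bags: B1 = {0, 1, 2, 3}  B2 = {0, 1, 3, 4}
Tree: B1–B2
Every bag has size at most 4, so the width is 4 − 1 = 3 and tw(G) ≤ 3. On the other hand G contains the 4-clique {0, 1, 2, 3}. A clique must lie in a single bag of any decomposition, so no decomposition can have width below 3. Therefore the treewidth is 3.

3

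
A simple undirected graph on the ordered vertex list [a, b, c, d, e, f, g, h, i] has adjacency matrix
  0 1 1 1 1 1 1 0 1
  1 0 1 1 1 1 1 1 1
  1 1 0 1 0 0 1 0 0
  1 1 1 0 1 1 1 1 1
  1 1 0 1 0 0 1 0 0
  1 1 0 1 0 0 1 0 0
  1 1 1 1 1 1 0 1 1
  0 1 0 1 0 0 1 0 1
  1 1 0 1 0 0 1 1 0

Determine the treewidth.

A width-4 tree decomposition is:
Bags: B1 = {a, b, d, f, g}  B2 = {a, b, c, d, g}  B3 = {a, b, d, g, i}  B4 = {a, b, d, e, g}  B5 = {b, d, g, h, i}
Tree: B1–B2, B2–B3, B1–B4, B3–B5
The largest bag has 5 vertices, giving width 4; this decomposition certifies tw(G) ≤ 4. For the lower bound, the 5 vertices {b, d, g, h, i} are pairwise adjacent, and any tree decomposition puts a clique entirely inside one bag — forcing width ≥ 4. Therefore the treewidth is 4.

4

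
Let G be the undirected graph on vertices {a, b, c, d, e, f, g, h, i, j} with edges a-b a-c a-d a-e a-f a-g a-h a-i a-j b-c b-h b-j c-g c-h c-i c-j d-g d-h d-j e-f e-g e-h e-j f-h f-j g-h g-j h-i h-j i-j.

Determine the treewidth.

A width-4 tree decomposition is:
Bags: B1 = {a, c, g, h, j}  B2 = {a, d, g, h, j}  B3 = {a, e, g, h, j}  B4 = {a, e, f, h, j}  B5 = {a, b, c, h, j}  B6 = {a, c, h, i, j}
Tree: B1–B2, B1–B3, B3–B4, B1–B5, B1–B6
The largest bag has 5 vertices, giving width 4; this decomposition certifies tw(G) ≤ 4. Conversely, {a, d, g, h, j} is a clique of size 5, and the vertices of any clique must share a bag in every tree decomposition; so some bag has ≥ 5 vertices and tw(G) ≥ 4. Therefore the treewidth is 4.

4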